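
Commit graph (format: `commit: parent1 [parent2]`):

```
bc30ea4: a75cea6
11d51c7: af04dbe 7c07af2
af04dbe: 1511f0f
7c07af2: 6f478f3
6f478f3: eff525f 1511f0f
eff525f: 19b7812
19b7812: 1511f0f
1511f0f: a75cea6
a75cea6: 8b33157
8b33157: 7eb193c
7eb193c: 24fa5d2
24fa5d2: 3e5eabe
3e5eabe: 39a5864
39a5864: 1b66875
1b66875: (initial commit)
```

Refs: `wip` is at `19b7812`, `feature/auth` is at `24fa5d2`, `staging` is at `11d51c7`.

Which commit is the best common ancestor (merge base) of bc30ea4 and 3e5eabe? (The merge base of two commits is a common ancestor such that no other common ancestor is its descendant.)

3e5eabe

Ancestors of bc30ea4: {1b66875, 24fa5d2, 39a5864, 3e5eabe, 7eb193c, 8b33157, a75cea6, bc30ea4}.
Ancestors of 3e5eabe: {1b66875, 39a5864, 3e5eabe}.
Common ancestors: {1b66875, 39a5864, 3e5eabe}.
Among these, 3e5eabe is not an ancestor of any other common ancestor — it is the merge base.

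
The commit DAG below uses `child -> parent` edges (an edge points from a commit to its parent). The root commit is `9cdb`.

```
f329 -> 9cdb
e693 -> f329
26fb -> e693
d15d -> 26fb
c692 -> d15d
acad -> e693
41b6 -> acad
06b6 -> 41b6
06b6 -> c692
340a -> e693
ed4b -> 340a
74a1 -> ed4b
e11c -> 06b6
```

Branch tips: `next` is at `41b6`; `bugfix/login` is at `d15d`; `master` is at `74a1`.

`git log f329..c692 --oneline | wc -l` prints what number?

4

Reachable from c692: {26fb, 9cdb, c692, d15d, e693, f329}.
Reachable from f329: {9cdb, f329}.
In c692's history but not f329's: {26fb, c692, d15d, e693} — 4 commits.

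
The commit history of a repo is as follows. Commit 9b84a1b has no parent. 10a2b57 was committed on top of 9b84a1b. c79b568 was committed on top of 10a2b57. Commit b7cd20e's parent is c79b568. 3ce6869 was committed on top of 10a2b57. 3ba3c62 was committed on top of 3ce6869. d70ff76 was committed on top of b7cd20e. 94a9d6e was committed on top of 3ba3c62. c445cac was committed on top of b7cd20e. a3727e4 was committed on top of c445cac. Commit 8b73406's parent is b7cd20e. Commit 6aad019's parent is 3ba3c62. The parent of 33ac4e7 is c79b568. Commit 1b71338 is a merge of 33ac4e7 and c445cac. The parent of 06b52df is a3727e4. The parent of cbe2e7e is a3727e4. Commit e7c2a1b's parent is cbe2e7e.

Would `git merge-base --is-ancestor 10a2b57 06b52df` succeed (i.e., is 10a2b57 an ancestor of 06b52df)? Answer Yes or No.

Yes

Ancestors of 06b52df (commits reachable by following parents): {06b52df, 10a2b57, 9b84a1b, a3727e4, b7cd20e, c445cac, c79b568}.
10a2b57 is in that set, so it is an ancestor of 06b52df.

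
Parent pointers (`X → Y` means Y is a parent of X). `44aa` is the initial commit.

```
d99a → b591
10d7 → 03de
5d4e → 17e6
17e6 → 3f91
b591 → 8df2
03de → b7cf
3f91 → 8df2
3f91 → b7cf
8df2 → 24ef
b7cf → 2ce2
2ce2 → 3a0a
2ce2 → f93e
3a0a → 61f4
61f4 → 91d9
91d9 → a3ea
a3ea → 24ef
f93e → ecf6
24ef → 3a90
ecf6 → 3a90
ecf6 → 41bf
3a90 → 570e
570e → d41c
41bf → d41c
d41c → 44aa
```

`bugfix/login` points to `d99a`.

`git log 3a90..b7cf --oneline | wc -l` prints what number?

10

Reachable from b7cf: {24ef, 2ce2, 3a0a, 3a90, 41bf, 44aa, 570e, 61f4, 91d9, a3ea, b7cf, d41c, ecf6, f93e}.
Reachable from 3a90: {3a90, 44aa, 570e, d41c}.
In b7cf's history but not 3a90's: {24ef, 2ce2, 3a0a, 41bf, 61f4, 91d9, a3ea, b7cf, ecf6, f93e} — 10 commits.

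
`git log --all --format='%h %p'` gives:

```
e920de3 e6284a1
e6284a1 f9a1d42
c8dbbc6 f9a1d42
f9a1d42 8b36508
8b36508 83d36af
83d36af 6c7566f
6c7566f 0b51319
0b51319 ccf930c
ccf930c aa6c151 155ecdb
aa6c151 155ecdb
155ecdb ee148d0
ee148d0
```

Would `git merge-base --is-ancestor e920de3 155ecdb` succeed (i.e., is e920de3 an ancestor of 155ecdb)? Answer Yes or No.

Ancestors of 155ecdb: {155ecdb, ee148d0}.
e920de3 is not in that set, so it is not an ancestor of 155ecdb.

No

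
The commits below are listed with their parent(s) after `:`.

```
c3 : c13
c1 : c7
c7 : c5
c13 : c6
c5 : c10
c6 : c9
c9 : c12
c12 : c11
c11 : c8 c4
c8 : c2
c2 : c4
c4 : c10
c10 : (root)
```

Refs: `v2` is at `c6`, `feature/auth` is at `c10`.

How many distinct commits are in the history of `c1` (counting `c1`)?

4

Walking parent pointers from c1: reachable set = {c1, c10, c5, c7}.
That is 4 commits.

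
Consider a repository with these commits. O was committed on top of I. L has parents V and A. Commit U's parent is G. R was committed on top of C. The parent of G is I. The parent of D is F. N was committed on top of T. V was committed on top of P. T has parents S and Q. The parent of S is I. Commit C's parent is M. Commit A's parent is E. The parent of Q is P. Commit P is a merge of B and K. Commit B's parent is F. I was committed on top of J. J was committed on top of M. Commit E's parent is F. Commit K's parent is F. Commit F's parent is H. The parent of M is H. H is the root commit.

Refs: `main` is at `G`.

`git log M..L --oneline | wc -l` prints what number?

8

Reachable from L: {A, B, E, F, H, K, L, P, V}.
Reachable from M: {H, M}.
In L's history but not M's: {A, B, E, F, K, L, P, V} — 8 commits.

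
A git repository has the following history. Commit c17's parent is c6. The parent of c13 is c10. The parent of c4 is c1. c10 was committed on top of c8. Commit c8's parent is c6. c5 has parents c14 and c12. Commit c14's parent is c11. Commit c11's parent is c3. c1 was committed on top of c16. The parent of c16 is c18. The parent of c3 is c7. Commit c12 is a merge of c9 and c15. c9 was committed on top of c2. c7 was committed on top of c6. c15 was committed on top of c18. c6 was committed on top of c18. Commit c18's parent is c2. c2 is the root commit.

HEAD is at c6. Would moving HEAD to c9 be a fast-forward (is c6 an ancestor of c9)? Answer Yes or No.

No

A fast-forward from c6 to c9 is possible iff c6 is an ancestor of c9.
Ancestors of c9: {c2, c9}.
c6 is not among them, so fast-forward is not possible.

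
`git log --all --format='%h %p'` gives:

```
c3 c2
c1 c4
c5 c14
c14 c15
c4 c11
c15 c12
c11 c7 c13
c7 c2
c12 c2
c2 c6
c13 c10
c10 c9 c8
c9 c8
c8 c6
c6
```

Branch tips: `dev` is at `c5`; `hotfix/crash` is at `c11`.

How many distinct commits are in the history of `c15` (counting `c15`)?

4

Walking parent pointers from c15: reachable set = {c12, c15, c2, c6}.
That is 4 commits.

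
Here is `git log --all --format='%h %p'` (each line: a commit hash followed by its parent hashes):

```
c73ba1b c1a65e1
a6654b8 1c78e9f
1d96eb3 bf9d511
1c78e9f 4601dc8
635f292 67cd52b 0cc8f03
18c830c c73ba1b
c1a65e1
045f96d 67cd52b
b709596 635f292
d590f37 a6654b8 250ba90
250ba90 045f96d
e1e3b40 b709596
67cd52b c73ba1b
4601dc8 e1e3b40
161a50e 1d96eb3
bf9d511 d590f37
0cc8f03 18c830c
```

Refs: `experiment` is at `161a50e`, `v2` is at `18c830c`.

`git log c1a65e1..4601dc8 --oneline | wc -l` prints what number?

8

Reachable from 4601dc8: {0cc8f03, 18c830c, 4601dc8, 635f292, 67cd52b, b709596, c1a65e1, c73ba1b, e1e3b40}.
Reachable from c1a65e1: {c1a65e1}.
In 4601dc8's history but not c1a65e1's: {0cc8f03, 18c830c, 4601dc8, 635f292, 67cd52b, b709596, c73ba1b, e1e3b40} — 8 commits.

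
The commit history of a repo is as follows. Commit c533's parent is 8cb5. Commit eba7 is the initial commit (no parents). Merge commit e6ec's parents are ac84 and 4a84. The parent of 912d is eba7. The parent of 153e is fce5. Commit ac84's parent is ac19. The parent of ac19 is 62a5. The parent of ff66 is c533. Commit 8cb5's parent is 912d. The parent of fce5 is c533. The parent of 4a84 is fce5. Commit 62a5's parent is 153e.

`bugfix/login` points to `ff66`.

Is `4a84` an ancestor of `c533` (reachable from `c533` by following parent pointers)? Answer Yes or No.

No

Ancestors of c533: {8cb5, 912d, c533, eba7}.
4a84 is not in that set, so it is not an ancestor of c533.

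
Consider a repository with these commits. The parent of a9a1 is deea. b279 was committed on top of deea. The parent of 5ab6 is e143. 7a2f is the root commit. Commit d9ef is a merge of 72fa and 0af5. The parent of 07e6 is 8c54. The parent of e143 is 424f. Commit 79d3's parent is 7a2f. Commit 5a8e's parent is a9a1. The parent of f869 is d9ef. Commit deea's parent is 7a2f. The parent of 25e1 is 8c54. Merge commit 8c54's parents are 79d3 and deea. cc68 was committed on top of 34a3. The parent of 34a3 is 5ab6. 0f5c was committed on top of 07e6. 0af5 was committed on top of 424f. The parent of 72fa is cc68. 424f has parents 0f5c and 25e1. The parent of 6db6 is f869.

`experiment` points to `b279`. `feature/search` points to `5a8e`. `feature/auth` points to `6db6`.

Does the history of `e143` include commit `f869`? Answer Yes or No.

Ancestors of e143: {07e6, 0f5c, 25e1, 424f, 79d3, 7a2f, 8c54, deea, e143}.
f869 is not in that set, so it is not an ancestor of e143.

No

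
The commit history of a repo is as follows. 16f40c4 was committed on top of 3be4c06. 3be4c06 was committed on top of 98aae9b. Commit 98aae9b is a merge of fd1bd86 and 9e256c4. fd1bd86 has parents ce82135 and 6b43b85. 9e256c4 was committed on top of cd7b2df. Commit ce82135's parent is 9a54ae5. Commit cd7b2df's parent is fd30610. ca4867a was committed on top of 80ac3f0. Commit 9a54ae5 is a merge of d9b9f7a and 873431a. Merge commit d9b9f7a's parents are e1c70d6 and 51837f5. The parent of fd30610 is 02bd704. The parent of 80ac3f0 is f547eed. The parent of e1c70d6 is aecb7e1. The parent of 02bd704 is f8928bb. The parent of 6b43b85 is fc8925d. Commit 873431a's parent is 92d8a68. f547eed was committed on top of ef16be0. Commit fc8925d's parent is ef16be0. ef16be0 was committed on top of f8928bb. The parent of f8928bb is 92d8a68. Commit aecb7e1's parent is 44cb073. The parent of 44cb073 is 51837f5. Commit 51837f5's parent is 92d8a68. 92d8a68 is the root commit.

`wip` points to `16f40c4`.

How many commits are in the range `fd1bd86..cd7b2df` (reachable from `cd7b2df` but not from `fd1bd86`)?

Reachable from cd7b2df: {02bd704, 92d8a68, cd7b2df, f8928bb, fd30610}.
Reachable from fd1bd86: {44cb073, 51837f5, 6b43b85, 873431a, 92d8a68, 9a54ae5, aecb7e1, ce82135, d9b9f7a, e1c70d6, ef16be0, f8928bb, fc8925d, fd1bd86}.
In cd7b2df's history but not fd1bd86's: {02bd704, cd7b2df, fd30610} — 3 commits.

3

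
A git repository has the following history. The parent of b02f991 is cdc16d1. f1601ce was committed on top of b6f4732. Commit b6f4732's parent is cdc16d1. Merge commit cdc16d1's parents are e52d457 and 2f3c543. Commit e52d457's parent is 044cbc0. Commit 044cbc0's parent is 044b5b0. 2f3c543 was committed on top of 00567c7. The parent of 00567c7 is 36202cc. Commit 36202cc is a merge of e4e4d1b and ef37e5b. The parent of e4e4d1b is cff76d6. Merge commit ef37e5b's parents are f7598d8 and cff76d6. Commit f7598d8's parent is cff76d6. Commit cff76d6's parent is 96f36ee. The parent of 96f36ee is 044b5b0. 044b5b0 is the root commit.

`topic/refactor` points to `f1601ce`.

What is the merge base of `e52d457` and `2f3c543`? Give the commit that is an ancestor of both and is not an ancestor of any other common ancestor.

Ancestors of e52d457: {044b5b0, 044cbc0, e52d457}.
Ancestors of 2f3c543: {00567c7, 044b5b0, 2f3c543, 36202cc, 96f36ee, cff76d6, e4e4d1b, ef37e5b, f7598d8}.
Common ancestors: {044b5b0}.
The only common ancestor is 044b5b0, so it is the merge base.

044b5b0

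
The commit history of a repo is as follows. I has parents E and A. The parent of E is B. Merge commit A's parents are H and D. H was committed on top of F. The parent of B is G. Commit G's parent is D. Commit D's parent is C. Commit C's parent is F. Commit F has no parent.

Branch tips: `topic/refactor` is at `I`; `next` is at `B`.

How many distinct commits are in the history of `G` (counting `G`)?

Walking parent pointers from G: reachable set = {C, D, F, G}.
That is 4 commits.

4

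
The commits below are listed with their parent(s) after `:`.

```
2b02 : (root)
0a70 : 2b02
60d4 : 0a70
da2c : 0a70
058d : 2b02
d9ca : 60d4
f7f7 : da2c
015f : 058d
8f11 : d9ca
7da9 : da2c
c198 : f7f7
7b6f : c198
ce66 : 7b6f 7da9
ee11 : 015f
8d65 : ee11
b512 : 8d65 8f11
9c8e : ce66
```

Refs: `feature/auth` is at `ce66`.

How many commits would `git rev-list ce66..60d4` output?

Reachable from 60d4: {0a70, 2b02, 60d4}.
Reachable from ce66: {0a70, 2b02, 7b6f, 7da9, c198, ce66, da2c, f7f7}.
In 60d4's history but not ce66's: {60d4} — 1 commit.

1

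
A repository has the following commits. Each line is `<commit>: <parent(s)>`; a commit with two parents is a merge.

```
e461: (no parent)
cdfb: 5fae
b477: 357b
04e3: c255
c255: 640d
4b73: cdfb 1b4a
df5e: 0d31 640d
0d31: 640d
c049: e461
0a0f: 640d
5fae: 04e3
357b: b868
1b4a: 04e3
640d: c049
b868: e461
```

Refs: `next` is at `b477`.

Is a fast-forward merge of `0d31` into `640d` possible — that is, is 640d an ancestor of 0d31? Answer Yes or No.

Yes

A fast-forward from 640d to 0d31 is possible iff 640d is an ancestor of 0d31.
Ancestors of 0d31: {0d31, 640d, c049, e461}.
640d is among them, so fast-forward is possible.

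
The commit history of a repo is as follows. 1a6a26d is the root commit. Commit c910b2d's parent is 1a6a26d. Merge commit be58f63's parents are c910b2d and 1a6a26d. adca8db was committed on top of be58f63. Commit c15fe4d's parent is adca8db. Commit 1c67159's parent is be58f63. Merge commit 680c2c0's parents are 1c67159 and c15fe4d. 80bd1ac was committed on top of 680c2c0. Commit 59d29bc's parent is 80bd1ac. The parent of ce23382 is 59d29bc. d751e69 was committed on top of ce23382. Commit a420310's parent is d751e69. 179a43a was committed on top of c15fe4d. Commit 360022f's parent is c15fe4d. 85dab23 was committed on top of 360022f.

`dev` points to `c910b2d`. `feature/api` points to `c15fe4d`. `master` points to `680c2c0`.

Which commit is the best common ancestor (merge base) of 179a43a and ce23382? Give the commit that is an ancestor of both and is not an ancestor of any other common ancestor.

c15fe4d

Ancestors of 179a43a: {179a43a, 1a6a26d, adca8db, be58f63, c15fe4d, c910b2d}.
Ancestors of ce23382: {1a6a26d, 1c67159, 59d29bc, 680c2c0, 80bd1ac, adca8db, be58f63, c15fe4d, c910b2d, ce23382}.
Common ancestors: {1a6a26d, adca8db, be58f63, c15fe4d, c910b2d}.
Among these, c15fe4d is not an ancestor of any other common ancestor — it is the merge base.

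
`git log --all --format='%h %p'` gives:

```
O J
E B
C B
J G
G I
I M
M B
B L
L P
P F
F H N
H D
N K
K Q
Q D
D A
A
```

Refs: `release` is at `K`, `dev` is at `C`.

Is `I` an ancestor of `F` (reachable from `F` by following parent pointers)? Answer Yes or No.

Ancestors of F: {A, D, F, H, K, N, Q}.
I is not in that set, so it is not an ancestor of F.

No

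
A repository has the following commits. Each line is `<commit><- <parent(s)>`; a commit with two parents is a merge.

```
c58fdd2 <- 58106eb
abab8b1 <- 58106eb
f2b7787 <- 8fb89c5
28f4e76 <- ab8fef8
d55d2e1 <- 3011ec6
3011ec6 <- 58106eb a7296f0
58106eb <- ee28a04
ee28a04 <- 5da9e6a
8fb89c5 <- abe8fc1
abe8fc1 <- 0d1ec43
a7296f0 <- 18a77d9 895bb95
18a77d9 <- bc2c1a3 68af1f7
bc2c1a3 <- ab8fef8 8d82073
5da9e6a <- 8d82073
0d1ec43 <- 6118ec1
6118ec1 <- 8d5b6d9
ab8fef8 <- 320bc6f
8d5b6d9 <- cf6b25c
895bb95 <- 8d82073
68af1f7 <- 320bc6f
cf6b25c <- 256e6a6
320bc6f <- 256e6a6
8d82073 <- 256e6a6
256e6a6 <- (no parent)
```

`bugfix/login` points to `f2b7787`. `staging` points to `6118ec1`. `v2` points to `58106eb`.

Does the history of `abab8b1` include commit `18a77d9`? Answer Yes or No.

No

Ancestors of abab8b1: {256e6a6, 58106eb, 5da9e6a, 8d82073, abab8b1, ee28a04}.
18a77d9 is not in that set, so it is not an ancestor of abab8b1.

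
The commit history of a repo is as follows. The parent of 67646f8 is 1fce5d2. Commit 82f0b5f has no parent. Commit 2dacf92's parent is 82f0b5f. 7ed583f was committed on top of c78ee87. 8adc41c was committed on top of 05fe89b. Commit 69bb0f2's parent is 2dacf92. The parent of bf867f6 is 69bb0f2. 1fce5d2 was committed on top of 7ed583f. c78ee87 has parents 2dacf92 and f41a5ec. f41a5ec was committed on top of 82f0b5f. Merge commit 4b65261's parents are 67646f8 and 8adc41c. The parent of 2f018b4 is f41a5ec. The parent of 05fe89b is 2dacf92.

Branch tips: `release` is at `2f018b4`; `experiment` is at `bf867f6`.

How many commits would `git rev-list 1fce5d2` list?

Walking parent pointers from 1fce5d2: reachable set = {1fce5d2, 2dacf92, 7ed583f, 82f0b5f, c78ee87, f41a5ec}.
That is 6 commits.

6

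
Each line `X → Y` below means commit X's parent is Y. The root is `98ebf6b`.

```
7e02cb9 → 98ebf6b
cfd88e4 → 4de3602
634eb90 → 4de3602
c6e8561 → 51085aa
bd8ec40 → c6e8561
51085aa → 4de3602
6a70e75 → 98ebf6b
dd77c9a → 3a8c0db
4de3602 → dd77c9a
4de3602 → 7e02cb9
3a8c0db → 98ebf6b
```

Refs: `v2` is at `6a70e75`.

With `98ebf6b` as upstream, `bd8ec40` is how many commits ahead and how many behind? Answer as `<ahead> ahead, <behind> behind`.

7 ahead, 0 behind

Reachable from bd8ec40: {3a8c0db, 4de3602, 51085aa, 7e02cb9, 98ebf6b, bd8ec40, c6e8561, dd77c9a}.
Reachable from 98ebf6b: {98ebf6b}.
Only in bd8ec40's history (ahead): {3a8c0db, 4de3602, 51085aa, 7e02cb9, bd8ec40, c6e8561, dd77c9a} — 7.
Only in 98ebf6b's history (behind): {} — 0.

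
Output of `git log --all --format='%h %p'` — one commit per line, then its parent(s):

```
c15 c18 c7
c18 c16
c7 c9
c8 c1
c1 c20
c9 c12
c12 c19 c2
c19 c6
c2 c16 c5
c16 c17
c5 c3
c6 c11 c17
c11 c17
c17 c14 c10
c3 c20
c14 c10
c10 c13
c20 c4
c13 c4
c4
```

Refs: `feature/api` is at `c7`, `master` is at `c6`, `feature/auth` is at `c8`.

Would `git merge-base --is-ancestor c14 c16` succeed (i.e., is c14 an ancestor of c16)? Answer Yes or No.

Ancestors of c16 (commits reachable by following parents): {c10, c13, c14, c16, c17, c4}.
c14 is in that set, so it is an ancestor of c16.

Yes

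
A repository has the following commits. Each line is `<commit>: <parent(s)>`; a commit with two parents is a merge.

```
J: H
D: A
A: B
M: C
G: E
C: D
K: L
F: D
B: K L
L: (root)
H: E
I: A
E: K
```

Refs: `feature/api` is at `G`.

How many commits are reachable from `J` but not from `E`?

Reachable from J: {E, H, J, K, L}.
Reachable from E: {E, K, L}.
In J's history but not E's: {H, J} — 2 commits.

2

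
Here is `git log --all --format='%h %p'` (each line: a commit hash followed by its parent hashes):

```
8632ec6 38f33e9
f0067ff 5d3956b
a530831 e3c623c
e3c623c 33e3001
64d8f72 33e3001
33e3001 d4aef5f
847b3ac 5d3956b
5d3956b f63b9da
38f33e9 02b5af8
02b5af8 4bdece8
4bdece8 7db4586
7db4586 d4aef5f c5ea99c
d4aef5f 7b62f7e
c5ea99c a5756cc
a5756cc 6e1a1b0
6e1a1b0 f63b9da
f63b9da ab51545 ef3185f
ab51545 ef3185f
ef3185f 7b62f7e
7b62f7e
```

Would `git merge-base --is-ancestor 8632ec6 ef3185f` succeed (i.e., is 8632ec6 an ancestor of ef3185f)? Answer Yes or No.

No

Ancestors of ef3185f: {7b62f7e, ef3185f}.
8632ec6 is not in that set, so it is not an ancestor of ef3185f.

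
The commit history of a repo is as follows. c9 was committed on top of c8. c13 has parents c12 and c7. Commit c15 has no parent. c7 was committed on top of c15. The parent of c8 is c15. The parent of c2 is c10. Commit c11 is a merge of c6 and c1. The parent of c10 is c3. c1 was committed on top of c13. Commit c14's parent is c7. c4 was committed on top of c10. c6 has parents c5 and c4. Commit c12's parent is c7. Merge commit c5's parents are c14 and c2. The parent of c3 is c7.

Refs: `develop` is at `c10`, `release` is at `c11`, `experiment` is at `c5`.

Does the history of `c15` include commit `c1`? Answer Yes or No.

No

Ancestors of c15: {c15}.
c1 is not in that set, so it is not an ancestor of c15.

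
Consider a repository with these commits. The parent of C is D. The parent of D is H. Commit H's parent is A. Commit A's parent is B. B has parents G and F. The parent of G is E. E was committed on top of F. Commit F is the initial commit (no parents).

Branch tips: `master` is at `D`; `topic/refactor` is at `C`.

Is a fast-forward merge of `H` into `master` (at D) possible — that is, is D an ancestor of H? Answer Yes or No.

No

A fast-forward from D to H is possible iff D is an ancestor of H.
Ancestors of H: {A, B, E, F, G, H}.
D is not among them, so fast-forward is not possible.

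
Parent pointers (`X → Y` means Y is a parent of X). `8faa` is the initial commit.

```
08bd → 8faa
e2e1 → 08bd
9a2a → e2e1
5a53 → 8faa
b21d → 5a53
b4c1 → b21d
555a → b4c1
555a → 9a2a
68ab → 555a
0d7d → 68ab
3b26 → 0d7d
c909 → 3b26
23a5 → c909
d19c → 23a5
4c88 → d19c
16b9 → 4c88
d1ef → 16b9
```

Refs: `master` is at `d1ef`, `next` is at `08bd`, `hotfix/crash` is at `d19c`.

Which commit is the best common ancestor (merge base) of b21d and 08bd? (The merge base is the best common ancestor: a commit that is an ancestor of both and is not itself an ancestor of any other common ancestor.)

8faa

Ancestors of b21d: {5a53, 8faa, b21d}.
Ancestors of 08bd: {08bd, 8faa}.
Common ancestors: {8faa}.
The only common ancestor is 8faa, so it is the merge base.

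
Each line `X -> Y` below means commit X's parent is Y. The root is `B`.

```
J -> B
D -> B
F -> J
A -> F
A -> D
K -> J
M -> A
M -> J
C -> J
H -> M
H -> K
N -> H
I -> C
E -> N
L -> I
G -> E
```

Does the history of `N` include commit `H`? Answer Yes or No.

Yes

Ancestors of N (commits reachable by following parents): {A, B, D, F, H, J, K, M, N}.
H is in that set, so it is an ancestor of N.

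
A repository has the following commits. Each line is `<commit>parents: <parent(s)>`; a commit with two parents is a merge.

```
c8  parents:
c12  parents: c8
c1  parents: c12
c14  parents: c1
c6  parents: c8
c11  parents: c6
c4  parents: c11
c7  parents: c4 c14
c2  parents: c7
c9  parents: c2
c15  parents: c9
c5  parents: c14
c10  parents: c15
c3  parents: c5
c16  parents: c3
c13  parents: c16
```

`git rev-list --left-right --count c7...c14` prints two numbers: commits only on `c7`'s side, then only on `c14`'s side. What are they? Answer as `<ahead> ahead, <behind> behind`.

Reachable from c7: {c1, c11, c12, c14, c4, c6, c7, c8}.
Reachable from c14: {c1, c12, c14, c8}.
Only in c7's history (ahead): {c11, c4, c6, c7} — 4.
Only in c14's history (behind): {} — 0.

4 ahead, 0 behind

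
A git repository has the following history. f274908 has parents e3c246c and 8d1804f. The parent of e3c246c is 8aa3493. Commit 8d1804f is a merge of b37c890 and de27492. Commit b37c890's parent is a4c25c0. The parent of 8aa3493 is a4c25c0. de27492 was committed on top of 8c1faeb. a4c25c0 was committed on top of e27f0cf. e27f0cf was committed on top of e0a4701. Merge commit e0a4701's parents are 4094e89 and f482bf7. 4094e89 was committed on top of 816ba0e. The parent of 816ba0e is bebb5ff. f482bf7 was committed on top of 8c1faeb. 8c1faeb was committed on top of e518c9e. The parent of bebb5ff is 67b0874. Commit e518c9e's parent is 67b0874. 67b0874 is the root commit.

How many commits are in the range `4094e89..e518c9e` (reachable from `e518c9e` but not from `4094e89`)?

Reachable from e518c9e: {67b0874, e518c9e}.
Reachable from 4094e89: {4094e89, 67b0874, 816ba0e, bebb5ff}.
In e518c9e's history but not 4094e89's: {e518c9e} — 1 commit.

1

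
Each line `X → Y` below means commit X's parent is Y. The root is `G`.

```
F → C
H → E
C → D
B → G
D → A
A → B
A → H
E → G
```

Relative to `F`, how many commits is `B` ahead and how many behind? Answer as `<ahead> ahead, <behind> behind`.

0 ahead, 6 behind

Reachable from B: {B, G}.
Reachable from F: {A, B, C, D, E, F, G, H}.
Only in B's history (ahead): {} — 0.
Only in F's history (behind): {A, C, D, E, F, H} — 6.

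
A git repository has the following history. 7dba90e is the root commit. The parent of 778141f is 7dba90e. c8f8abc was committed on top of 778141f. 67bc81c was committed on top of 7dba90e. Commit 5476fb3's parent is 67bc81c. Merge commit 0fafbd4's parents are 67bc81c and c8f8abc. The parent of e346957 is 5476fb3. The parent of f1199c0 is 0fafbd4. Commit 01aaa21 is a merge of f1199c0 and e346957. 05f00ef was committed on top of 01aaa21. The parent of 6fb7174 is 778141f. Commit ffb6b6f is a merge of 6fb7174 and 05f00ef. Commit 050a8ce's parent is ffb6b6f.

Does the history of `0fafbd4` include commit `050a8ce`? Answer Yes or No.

Ancestors of 0fafbd4: {0fafbd4, 67bc81c, 778141f, 7dba90e, c8f8abc}.
050a8ce is not in that set, so it is not an ancestor of 0fafbd4.

No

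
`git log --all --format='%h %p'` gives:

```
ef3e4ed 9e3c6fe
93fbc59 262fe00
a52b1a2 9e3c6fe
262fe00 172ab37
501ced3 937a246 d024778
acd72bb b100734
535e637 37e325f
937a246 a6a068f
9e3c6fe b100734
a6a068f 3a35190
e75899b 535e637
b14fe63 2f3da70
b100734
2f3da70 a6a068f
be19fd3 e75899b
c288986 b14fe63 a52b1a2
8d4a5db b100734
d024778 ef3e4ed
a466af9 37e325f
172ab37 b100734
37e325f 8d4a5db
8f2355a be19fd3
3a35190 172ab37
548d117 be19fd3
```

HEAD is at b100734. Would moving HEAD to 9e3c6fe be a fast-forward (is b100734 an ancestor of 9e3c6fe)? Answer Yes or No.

Yes

A fast-forward from b100734 to 9e3c6fe is possible iff b100734 is an ancestor of 9e3c6fe.
Ancestors of 9e3c6fe: {9e3c6fe, b100734}.
b100734 is among them, so fast-forward is possible.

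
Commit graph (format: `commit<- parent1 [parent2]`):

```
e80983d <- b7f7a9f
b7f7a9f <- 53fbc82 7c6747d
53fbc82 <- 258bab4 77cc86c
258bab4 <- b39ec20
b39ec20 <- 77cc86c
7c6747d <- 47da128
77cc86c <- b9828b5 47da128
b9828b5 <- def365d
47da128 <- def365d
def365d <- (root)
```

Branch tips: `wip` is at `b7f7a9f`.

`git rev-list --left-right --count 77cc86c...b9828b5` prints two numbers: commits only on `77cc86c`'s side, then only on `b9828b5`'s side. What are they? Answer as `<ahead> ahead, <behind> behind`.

Reachable from 77cc86c: {47da128, 77cc86c, b9828b5, def365d}.
Reachable from b9828b5: {b9828b5, def365d}.
Only in 77cc86c's history (ahead): {47da128, 77cc86c} — 2.
Only in b9828b5's history (behind): {} — 0.

2 ahead, 0 behind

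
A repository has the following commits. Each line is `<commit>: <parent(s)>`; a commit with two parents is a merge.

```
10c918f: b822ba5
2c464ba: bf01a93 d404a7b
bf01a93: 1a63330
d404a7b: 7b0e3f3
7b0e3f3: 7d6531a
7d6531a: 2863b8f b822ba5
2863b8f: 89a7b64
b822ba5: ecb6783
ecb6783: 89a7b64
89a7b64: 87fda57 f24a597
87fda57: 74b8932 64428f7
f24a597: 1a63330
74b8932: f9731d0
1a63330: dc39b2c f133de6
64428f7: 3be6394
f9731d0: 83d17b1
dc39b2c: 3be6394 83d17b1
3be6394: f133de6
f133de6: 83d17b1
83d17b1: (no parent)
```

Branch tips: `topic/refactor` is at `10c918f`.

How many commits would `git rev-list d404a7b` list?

17

Walking parent pointers from d404a7b: reachable set = {1a63330, 2863b8f, 3be6394, 64428f7, 74b8932, 7b0e3f3, 7d6531a, 83d17b1, 87fda57, 89a7b64, b822ba5, d404a7b, dc39b2c, ecb6783, f133de6, f24a597, f9731d0}.
That is 17 commits.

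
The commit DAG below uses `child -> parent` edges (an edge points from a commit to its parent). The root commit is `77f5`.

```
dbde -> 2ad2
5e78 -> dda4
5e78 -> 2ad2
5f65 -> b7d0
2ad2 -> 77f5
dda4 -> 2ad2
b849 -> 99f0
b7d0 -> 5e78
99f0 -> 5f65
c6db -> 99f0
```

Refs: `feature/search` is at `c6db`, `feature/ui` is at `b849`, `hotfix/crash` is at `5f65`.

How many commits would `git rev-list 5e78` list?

Walking parent pointers from 5e78: reachable set = {2ad2, 5e78, 77f5, dda4}.
That is 4 commits.

4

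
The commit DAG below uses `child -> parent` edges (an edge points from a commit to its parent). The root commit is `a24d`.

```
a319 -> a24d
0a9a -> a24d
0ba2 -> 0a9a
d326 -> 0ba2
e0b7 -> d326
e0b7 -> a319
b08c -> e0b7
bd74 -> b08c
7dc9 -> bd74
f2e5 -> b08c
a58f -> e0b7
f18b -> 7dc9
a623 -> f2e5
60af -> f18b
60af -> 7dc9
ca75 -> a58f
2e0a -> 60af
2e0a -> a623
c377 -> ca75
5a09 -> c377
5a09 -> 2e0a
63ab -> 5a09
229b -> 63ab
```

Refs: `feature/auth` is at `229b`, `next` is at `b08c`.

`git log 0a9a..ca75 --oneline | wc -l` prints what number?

Reachable from ca75: {0a9a, 0ba2, a24d, a319, a58f, ca75, d326, e0b7}.
Reachable from 0a9a: {0a9a, a24d}.
In ca75's history but not 0a9a's: {0ba2, a319, a58f, ca75, d326, e0b7} — 6 commits.

6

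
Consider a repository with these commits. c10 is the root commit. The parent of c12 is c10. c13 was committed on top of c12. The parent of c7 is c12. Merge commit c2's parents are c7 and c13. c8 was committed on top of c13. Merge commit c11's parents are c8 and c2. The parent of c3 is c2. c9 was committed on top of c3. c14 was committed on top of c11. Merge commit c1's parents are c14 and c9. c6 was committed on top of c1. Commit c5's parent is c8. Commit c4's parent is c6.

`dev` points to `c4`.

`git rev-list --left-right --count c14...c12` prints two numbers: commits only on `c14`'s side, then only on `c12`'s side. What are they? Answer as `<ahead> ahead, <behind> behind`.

Reachable from c14: {c10, c11, c12, c13, c14, c2, c7, c8}.
Reachable from c12: {c10, c12}.
Only in c14's history (ahead): {c11, c13, c14, c2, c7, c8} — 6.
Only in c12's history (behind): {} — 0.

6 ahead, 0 behind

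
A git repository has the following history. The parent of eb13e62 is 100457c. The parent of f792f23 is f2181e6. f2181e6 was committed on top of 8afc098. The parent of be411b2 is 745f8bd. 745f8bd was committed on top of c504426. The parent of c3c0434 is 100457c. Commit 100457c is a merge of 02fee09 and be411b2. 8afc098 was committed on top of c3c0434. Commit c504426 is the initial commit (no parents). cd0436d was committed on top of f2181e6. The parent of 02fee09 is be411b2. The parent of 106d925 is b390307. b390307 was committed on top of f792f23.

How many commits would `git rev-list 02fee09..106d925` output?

7

Reachable from 106d925: {02fee09, 100457c, 106d925, 745f8bd, 8afc098, b390307, be411b2, c3c0434, c504426, f2181e6, f792f23}.
Reachable from 02fee09: {02fee09, 745f8bd, be411b2, c504426}.
In 106d925's history but not 02fee09's: {100457c, 106d925, 8afc098, b390307, c3c0434, f2181e6, f792f23} — 7 commits.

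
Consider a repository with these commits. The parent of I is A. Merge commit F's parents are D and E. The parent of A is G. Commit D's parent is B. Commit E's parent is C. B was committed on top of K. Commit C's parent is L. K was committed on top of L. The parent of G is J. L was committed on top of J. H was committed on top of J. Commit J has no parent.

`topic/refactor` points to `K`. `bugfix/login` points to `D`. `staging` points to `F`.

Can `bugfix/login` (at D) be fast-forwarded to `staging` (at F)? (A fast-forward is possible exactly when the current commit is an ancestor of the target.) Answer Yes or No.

Yes

A fast-forward from D to F is possible iff D is an ancestor of F.
Ancestors of F: {B, C, D, E, F, J, K, L}.
D is among them, so fast-forward is possible.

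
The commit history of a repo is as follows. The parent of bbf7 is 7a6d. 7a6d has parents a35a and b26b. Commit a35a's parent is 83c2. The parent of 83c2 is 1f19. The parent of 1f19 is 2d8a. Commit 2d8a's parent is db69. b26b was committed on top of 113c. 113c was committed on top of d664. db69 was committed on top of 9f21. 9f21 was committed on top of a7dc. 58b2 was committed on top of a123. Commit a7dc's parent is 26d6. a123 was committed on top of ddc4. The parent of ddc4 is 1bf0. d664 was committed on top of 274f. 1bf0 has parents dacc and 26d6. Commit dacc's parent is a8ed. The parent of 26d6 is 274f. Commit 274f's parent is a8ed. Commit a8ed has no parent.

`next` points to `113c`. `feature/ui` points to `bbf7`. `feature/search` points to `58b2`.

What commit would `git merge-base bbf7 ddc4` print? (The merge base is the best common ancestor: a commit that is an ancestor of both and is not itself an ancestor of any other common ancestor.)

Ancestors of bbf7: {113c, 1f19, 26d6, 274f, 2d8a, 7a6d, 83c2, 9f21, a35a, a7dc, a8ed, b26b, bbf7, d664, db69}.
Ancestors of ddc4: {1bf0, 26d6, 274f, a8ed, dacc, ddc4}.
Common ancestors: {26d6, 274f, a8ed}.
Among these, 26d6 is not an ancestor of any other common ancestor — it is the merge base.

26d6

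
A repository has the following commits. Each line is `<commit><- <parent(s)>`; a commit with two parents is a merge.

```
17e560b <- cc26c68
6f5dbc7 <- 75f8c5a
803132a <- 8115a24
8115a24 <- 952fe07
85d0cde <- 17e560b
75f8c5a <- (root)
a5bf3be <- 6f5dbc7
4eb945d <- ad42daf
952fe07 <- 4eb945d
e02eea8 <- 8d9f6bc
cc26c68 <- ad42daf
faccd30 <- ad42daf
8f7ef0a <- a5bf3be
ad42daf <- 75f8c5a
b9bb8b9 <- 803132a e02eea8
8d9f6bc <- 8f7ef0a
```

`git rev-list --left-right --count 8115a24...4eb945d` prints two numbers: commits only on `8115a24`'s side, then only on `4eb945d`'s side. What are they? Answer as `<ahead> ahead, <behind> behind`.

2 ahead, 0 behind

Reachable from 8115a24: {4eb945d, 75f8c5a, 8115a24, 952fe07, ad42daf}.
Reachable from 4eb945d: {4eb945d, 75f8c5a, ad42daf}.
Only in 8115a24's history (ahead): {8115a24, 952fe07} — 2.
Only in 4eb945d's history (behind): {} — 0.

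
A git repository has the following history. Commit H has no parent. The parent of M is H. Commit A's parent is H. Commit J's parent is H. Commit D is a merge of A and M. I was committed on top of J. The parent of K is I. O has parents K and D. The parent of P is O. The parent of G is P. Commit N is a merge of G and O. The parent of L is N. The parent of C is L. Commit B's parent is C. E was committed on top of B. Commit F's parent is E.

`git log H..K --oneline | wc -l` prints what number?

Reachable from K: {H, I, J, K}.
Reachable from H: {H}.
In K's history but not H's: {I, J, K} — 3 commits.

3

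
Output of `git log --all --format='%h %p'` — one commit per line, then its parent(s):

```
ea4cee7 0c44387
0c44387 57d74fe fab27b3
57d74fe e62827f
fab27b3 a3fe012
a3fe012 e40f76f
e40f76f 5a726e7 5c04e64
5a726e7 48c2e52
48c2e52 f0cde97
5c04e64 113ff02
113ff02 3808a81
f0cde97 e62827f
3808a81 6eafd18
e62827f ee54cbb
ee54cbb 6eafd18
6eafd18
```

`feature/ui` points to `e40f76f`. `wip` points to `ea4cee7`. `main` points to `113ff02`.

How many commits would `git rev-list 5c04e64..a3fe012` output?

7

Reachable from a3fe012: {113ff02, 3808a81, 48c2e52, 5a726e7, 5c04e64, 6eafd18, a3fe012, e40f76f, e62827f, ee54cbb, f0cde97}.
Reachable from 5c04e64: {113ff02, 3808a81, 5c04e64, 6eafd18}.
In a3fe012's history but not 5c04e64's: {48c2e52, 5a726e7, a3fe012, e40f76f, e62827f, ee54cbb, f0cde97} — 7 commits.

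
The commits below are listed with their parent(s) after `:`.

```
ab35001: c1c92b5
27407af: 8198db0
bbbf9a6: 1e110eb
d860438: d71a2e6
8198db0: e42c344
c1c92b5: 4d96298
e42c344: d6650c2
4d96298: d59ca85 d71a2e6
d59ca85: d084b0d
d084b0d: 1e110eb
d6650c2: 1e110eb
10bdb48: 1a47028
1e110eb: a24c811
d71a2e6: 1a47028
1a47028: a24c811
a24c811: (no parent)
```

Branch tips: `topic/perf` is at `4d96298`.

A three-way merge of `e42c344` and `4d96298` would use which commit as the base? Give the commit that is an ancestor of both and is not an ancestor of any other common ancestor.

1e110eb

Ancestors of e42c344: {1e110eb, a24c811, d6650c2, e42c344}.
Ancestors of 4d96298: {1a47028, 1e110eb, 4d96298, a24c811, d084b0d, d59ca85, d71a2e6}.
Common ancestors: {1e110eb, a24c811}.
Among these, 1e110eb is not an ancestor of any other common ancestor — it is the merge base.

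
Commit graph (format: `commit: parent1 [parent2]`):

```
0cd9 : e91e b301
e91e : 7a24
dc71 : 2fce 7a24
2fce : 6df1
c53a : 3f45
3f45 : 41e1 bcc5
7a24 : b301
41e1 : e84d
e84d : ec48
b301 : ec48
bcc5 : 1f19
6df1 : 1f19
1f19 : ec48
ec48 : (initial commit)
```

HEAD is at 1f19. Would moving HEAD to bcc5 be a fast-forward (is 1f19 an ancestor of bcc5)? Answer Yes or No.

A fast-forward from 1f19 to bcc5 is possible iff 1f19 is an ancestor of bcc5.
Ancestors of bcc5: {1f19, bcc5, ec48}.
1f19 is among them, so fast-forward is possible.

Yes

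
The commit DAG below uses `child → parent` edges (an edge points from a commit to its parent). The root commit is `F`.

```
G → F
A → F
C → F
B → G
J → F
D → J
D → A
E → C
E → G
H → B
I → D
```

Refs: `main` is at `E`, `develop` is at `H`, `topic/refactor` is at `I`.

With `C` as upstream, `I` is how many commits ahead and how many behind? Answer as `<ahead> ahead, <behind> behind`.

4 ahead, 1 behind

Reachable from I: {A, D, F, I, J}.
Reachable from C: {C, F}.
Only in I's history (ahead): {A, D, I, J} — 4.
Only in C's history (behind): {C} — 1.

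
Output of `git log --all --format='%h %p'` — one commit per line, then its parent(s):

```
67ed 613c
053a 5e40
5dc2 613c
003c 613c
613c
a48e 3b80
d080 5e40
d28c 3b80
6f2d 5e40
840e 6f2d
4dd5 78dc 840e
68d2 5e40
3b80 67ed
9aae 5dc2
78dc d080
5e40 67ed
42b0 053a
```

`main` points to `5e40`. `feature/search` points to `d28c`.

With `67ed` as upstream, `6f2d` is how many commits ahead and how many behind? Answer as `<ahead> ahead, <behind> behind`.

Reachable from 6f2d: {5e40, 613c, 67ed, 6f2d}.
Reachable from 67ed: {613c, 67ed}.
Only in 6f2d's history (ahead): {5e40, 6f2d} — 2.
Only in 67ed's history (behind): {} — 0.

2 ahead, 0 behind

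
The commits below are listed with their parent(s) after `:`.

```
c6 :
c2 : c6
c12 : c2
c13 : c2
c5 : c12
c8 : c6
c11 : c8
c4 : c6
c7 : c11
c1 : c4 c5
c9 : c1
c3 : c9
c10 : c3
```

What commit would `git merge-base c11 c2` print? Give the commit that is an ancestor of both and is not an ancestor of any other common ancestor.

Ancestors of c11: {c11, c6, c8}.
Ancestors of c2: {c2, c6}.
Common ancestors: {c6}.
The only common ancestor is c6, so it is the merge base.

c6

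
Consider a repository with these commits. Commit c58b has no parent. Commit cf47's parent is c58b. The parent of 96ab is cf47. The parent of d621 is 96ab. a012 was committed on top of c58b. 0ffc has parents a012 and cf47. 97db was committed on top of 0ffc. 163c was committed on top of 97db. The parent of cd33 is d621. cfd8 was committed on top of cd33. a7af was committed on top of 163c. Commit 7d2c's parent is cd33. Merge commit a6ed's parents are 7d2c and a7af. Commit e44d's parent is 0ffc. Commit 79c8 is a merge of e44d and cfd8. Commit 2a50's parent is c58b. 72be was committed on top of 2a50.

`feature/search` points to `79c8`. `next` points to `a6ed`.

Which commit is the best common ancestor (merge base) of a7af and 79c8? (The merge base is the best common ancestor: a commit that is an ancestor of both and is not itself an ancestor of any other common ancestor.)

Ancestors of a7af: {0ffc, 163c, 97db, a012, a7af, c58b, cf47}.
Ancestors of 79c8: {0ffc, 79c8, 96ab, a012, c58b, cd33, cf47, cfd8, d621, e44d}.
Common ancestors: {0ffc, a012, c58b, cf47}.
Among these, 0ffc is not an ancestor of any other common ancestor — it is the merge base.

0ffc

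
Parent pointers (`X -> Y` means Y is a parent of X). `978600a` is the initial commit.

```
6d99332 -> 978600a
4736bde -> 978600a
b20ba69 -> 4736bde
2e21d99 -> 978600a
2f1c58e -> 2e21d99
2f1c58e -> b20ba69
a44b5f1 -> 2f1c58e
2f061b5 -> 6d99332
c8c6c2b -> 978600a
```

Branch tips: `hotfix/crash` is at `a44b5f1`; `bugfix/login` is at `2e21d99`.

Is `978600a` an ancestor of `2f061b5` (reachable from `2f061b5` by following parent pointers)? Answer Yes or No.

Ancestors of 2f061b5 (commits reachable by following parents): {2f061b5, 6d99332, 978600a}.
978600a is in that set, so it is an ancestor of 2f061b5.

Yes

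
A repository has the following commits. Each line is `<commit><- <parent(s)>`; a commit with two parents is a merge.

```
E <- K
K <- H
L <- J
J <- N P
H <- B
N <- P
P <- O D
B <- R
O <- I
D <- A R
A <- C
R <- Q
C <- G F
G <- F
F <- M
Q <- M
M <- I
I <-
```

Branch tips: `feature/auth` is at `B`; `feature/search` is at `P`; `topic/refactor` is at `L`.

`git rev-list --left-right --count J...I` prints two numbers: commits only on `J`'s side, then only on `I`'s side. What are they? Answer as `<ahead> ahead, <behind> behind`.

Reachable from J: {A, C, D, F, G, I, J, M, N, O, P, Q, R}.
Reachable from I: {I}.
Only in J's history (ahead): {A, C, D, F, G, J, M, N, O, P, Q, R} — 12.
Only in I's history (behind): {} — 0.

12 ahead, 0 behind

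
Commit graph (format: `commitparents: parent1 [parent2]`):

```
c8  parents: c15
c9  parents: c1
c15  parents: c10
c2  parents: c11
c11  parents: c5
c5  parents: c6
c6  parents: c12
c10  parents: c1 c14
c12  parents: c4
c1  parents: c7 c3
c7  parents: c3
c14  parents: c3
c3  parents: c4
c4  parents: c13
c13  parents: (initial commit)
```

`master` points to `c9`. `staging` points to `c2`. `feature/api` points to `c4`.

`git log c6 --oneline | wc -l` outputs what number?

4

Walking parent pointers from c6: reachable set = {c12, c13, c4, c6}.
That is 4 commits.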